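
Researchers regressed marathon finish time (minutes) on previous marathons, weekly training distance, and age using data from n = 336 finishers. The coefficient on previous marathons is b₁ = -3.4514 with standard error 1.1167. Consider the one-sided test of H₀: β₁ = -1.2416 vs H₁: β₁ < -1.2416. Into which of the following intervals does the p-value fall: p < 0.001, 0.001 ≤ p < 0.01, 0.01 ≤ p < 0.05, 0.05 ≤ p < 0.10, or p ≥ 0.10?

0.01 ≤ p < 0.05

t = (-3.4514 − (-1.2416)) / 1.1167 = -1.979.
df = n − k − 1 = 336 − 3 − 1 = 332.
One-sided p = P(T_{332} < t) ≈ 0.0243.
So 0.01 ≤ p < 0.05.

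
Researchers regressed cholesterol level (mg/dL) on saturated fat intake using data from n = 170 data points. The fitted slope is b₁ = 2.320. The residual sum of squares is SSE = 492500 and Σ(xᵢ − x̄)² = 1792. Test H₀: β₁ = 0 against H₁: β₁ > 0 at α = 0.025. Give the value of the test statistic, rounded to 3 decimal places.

MSE = SSE/(n − 2) = 492500/168 = 2931.55.
SE(b₁) = √(MSE/Sₓₓ) = √(2931.55/1792) = 1.27903.
t = 2.320 / 1.27903 = 1.814.
df = n − 2 = 168.
One-sided p ≈ 0.0357, which is ≥ 0.025, so fail to reject H₀.
The data do not give significant evidence that the true slope on saturated fat intake is positive.

t = 1.814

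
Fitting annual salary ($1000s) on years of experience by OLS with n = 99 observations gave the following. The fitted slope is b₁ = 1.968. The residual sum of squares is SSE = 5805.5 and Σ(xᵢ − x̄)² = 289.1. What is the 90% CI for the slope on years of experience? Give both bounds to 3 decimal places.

MSE = SSE/(n − 2) = 5805.5/97 = 59.8505.
SE(b₁) = √(MSE/Sₓₓ) = √(59.8505/289.1) = 0.454998.
df = n − 2 = 97.
t* = t_{0.05, 97} = 1.660715.
Margin = t* × SE = 1.660715 × 0.454998 = 0.75562.
CI: 1.968 ± 0.75562 → (1.212, 2.724).
With 90% confidence, each one-unit increase in years of experience is associated with a change of between 1.212 and 2.724 $1000s in annual salary.

(1.212, 2.724)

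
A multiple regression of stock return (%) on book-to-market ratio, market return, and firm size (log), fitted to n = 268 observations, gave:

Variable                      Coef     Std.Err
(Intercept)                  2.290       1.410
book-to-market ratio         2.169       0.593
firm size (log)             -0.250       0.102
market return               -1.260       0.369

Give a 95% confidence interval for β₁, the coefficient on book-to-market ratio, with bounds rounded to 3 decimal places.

(1.001, 3.337)

Read off: b = 2.169, SE = 0.593 for book-to-market ratio.
df = n − k − 1 = 268 − 3 − 1 = 264.
t* = t_{0.025, 264} = 1.96899.
Margin = t* × SE = 1.96899 × 0.593 = 1.16761.
CI: 2.169 ± 1.16761 → (1.001, 3.337).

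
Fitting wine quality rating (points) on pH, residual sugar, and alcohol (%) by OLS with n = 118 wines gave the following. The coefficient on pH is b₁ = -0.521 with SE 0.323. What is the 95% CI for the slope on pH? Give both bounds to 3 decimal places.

df = n − k − 1 = 118 − 3 − 1 = 114.
t* = t_{0.025, 114} = 1.980992.
Margin = t* × SE = 1.980992 × 0.323 = 0.63986.
CI: -0.521 ± 0.63986 → (-1.161, 0.119).
With 95% confidence, each one-unit increase in pH is associated with a change of between -1.161 and 0.119 points in wine quality rating, holding the other predictors fixed.

(-1.161, 0.119)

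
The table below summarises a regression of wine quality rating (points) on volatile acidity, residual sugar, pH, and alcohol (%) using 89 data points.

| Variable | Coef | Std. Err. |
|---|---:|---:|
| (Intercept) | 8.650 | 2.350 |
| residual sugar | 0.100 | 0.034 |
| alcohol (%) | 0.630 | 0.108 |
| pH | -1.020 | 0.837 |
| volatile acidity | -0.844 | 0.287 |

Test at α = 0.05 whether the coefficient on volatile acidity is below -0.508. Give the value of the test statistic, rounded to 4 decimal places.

Read off: b = -0.844, SE = 0.287 for volatile acidity.
H₀: β₁ = -0.508 vs H₁: β₁ < -0.508.
t = (-0.844 − (-0.508)) / 0.287 = -1.1707.
df = n − k − 1 = 89 − 4 − 1 = 84.
One-sided p ≈ 0.1225, which is ≥ 0.05, so fail to reject H₀.
The data do not give significant evidence that the true slope on volatile acidity is below -0.508 points per unit, holding the other predictors fixed.

t = -1.1707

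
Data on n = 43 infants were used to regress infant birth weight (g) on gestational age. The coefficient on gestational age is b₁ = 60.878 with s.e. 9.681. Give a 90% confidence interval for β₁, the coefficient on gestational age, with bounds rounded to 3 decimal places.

(44.586, 77.170)

df = n − 2 = 43 − 2 = 41.
t* = t_{0.05, 41} = 1.682878.
Margin = t* × SE = 1.682878 × 9.681 = 16.29194.
CI: 60.878 ± 16.29194 → (44.586, 77.170).
With 90% confidence, each one-unit increase in gestational age is associated with a change of between 44.586 and 77.170 g in infant birth weight.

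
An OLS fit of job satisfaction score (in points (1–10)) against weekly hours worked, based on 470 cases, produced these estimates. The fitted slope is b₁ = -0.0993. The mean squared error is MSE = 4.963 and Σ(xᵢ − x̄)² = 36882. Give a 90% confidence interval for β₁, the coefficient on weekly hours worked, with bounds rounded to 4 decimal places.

SE(b₁) = √(MSE/Sₓₓ) = √(4.963/36882) = 0.0116002.
df = n − 2 = 468.
t* = t_{0.05, 468} = 1.648116.
Margin = t* × SE = 1.648116 × 0.0116002 = 0.019118.
CI: -0.0993 ± 0.019118 → (-0.1184, -0.0802).
With 90% confidence, each one-unit increase in weekly hours worked is associated with a change of between -0.1184 and -0.0802 points (1–10) in job satisfaction score.

(-0.1184, -0.0802)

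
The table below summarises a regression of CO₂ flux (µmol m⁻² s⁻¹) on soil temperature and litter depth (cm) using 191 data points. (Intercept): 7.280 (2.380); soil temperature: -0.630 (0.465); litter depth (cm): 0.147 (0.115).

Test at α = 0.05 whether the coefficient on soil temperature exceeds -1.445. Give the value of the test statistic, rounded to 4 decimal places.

t = 1.7527

Read off: b = -0.630, SE = 0.465 for soil temperature.
H₀: β₁ = -1.445 vs H₁: β₁ > -1.445.
t = (-0.630 − (-1.445)) / 0.465 = 1.7527.
df = n − k − 1 = 191 − 2 − 1 = 188.
One-sided p ≈ 0.0406, which is < 0.05, so reject H₀.
There is evidence that the true slope on soil temperature exceeds -1.445 µmol m⁻² s⁻¹ per unit, holding the other predictors fixed.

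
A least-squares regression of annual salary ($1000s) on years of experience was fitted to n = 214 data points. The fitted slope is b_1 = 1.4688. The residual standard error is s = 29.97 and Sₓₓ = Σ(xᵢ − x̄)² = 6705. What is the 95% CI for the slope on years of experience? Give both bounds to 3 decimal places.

(0.747, 2.190)

SE(b_1) = s/√Sₓₓ = 29.97/√6705 = 0.366005.
df = n − 2 = 212.
t* = t_{0.025, 212} = 1.971217.
Margin = t* × SE = 1.971217 × 0.366005 = 0.72148.
CI: 1.4688 ± 0.72148 → (0.747, 2.190).
With 95% confidence, each one-unit increase in years of experience is associated with a change of between 0.747 and 2.190 $1000s in annual salary.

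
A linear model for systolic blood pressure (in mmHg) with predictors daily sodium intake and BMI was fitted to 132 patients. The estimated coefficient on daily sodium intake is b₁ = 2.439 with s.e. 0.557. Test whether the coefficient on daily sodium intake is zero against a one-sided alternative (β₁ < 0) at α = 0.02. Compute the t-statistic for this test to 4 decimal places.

t = 4.3788

H₀: β₁ = 0 vs H₁: β₁ < 0.
t = (b₁ − β₁⁰)/SE = 2.439 / 0.557 = 4.3788.
df = n − k − 1 = 132 − 2 − 1 = 129.
One-sided p ≈ 1.0000, which is ≥ 0.02, so fail to reject H₀.
The data do not give significant evidence that the true slope on daily sodium intake is negative, holding the other predictors fixed.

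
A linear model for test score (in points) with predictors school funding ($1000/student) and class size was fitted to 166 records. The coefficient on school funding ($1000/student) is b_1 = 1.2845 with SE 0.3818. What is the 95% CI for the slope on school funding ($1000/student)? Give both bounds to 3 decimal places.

(0.531, 2.038)

df = n − k − 1 = 166 − 2 − 1 = 163.
t* = t_{0.025, 163} = 1.974625.
Margin = t* × SE = 1.974625 × 0.3818 = 0.75391.
CI: 1.2845 ± 0.75391 → (0.531, 2.038).
With 95% confidence, each one-unit increase in school funding ($1000/student) is associated with a change of between 0.531 and 2.038 points in test score, holding the other predictors fixed.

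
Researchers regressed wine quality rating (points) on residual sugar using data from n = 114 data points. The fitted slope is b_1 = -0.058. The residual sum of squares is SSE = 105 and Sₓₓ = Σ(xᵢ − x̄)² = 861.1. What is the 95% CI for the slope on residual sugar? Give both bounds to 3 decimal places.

(-0.123, 0.007)

MSE = SSE/(n − 2) = 105/112 = 0.9375.
SE(b_1) = √(MSE/Sₓₓ) = √(0.9375/861.1) = 0.0329958.
df = n − 2 = 112.
t* = t_{0.025, 112} = 1.981372.
Margin = t* × SE = 1.981372 × 0.0329958 = 0.06538.
CI: -0.058 ± 0.06538 → (-0.123, 0.007).
With 95% confidence, each one-unit increase in residual sugar is associated with a change of between -0.123 and 0.007 points in wine quality rating.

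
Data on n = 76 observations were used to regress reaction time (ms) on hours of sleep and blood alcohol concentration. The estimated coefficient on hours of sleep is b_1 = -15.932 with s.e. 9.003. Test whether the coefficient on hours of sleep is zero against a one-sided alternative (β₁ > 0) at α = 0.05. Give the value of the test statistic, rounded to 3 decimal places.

t = -1.770

H₀: β₁ = 0 vs H₁: β₁ > 0.
t = (b_1 − β₁⁰)/SE = -15.932 / 9.003 = -1.770.
df = n − k − 1 = 76 − 2 − 1 = 73.
One-sided p ≈ 0.9595, which is ≥ 0.05, so fail to reject H₀.
The data do not give significant evidence that the true slope on hours of sleep is positive, holding the other predictors fixed.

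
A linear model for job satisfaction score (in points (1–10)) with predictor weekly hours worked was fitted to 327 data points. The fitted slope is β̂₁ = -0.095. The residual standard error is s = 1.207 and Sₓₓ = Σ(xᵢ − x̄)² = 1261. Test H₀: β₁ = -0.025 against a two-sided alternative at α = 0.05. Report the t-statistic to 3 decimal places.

SE(β̂₁) = s/√Sₓₓ = 1.207/√1261 = 0.0339899.
t = (-0.095 − (-0.025)) / 0.0339899 = -2.059.
df = n − 2 = 325.
Two-sided p ≈ 0.0402, which is < 0.05, so reject H₀.
There is evidence that the true slope on weekly hours worked differs from -0.025 points (1–10) per unit.

t = -2.059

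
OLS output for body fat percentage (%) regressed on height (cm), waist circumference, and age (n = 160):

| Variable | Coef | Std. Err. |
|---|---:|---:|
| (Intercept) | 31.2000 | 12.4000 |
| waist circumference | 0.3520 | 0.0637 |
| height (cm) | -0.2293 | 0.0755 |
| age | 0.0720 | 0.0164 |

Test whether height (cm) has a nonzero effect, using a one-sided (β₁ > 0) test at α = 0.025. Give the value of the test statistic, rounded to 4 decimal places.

Read off: b = -0.2293, SE = 0.0755 for height (cm).
H₀: β₁ = 0 vs H₁: β₁ > 0.
t = -0.2293 / 0.0755 = -3.0371.
df = n − k − 1 = 160 − 3 − 1 = 156.
One-sided p ≈ 0.9986, which is ≥ 0.025, so fail to reject H₀.
The data do not give significant evidence that the true slope on height (cm) is positive, holding the other predictors fixed.

t = -3.0371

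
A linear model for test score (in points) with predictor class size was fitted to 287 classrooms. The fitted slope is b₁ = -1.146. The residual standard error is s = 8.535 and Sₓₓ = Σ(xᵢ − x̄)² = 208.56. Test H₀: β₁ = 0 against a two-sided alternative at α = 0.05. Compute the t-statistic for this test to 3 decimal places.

SE(b₁) = s/√Sₓₓ = 8.535/√208.56 = 0.591001.
t = -1.146 / 0.591001 = -1.939.
df = n − 2 = 285.
Two-sided p ≈ 0.0535, which is ≥ 0.05, so fail to reject H₀.
The data do not give significant evidence of an association between class size and test score.

t = -1.939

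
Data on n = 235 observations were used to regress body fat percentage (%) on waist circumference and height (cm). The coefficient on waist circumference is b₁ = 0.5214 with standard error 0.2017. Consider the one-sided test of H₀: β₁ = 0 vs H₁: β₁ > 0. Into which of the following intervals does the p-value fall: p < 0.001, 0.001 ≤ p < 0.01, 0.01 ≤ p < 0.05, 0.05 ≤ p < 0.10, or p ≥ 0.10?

t = 0.5214 / 0.2017 = 2.585.
df = n − k − 1 = 235 − 2 − 1 = 232.
One-sided p = P(T_{232} > t) ≈ 0.0052.
So 0.001 ≤ p < 0.01.

0.001 ≤ p < 0.01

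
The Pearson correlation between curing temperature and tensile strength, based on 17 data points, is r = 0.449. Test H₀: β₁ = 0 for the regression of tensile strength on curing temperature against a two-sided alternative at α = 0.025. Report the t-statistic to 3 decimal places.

t = 1.946

t = r·√(n − 2)/√(1 − r²) = 0.449·√15/√0.798399 = 1.946.
df = n − 2 = 15.
Two-sided p ≈ 0.0706, which is ≥ 0.025, so fail to reject H₀.
The data do not give significant evidence of a linear association between curing temperature and tensile strength.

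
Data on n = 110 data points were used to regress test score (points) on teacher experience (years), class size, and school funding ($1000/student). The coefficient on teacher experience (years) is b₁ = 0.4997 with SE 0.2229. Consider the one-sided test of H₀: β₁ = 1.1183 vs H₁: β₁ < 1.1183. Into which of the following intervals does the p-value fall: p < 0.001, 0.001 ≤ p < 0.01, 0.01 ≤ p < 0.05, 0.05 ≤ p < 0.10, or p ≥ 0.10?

t = (0.4997 − 1.1183) / 0.2229 = -2.775.
df = n − k − 1 = 110 − 3 − 1 = 106.
One-sided p = P(T_{106} < t) ≈ 0.0033.
So 0.001 ≤ p < 0.01.

0.001 ≤ p < 0.01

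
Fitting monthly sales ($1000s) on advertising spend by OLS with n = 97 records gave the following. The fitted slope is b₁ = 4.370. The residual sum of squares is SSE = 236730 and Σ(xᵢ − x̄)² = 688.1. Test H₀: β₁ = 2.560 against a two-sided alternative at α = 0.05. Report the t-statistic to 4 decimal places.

t = 0.9511

MSE = SSE/(n − 2) = 236730/95 = 2491.89.
SE(b₁) = √(MSE/Sₓₓ) = √(2491.89/688.1) = 1.903.
t = (4.370 − 2.560) / 1.903 = 0.9511.
df = n − 2 = 95.
Two-sided p ≈ 0.3440, which is ≥ 0.05, so fail to reject H₀.
The data are consistent with a true slope of 2.560 $1000s per unit of advertising spend.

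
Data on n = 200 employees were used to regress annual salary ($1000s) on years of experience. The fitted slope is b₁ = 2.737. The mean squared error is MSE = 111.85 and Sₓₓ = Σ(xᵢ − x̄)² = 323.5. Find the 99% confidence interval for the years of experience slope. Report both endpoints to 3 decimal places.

(1.208, 4.266)

SE(b₁) = √(MSE/Sₓₓ) = √(111.85/323.5) = 0.588005.
df = n − 2 = 198.
t* = t_{0.005, 198} = 2.600887.
Margin = t* × SE = 2.600887 × 0.588005 = 1.52933.
CI: 2.737 ± 1.52933 → (1.208, 4.266).
With 99% confidence, each one-unit increase in years of experience is associated with a change of between 1.208 and 4.266 $1000s in annual salary.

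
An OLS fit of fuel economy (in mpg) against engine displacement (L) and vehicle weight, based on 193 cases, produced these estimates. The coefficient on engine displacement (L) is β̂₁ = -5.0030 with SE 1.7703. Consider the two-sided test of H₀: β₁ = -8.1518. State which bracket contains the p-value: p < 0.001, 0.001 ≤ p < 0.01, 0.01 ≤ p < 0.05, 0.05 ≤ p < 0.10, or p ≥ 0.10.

t = (-5.0030 − (-8.1518)) / 1.7703 = 1.779.
df = n − k − 1 = 193 − 2 − 1 = 190.
Two-sided p = 2·P(T_{190} > |t|) ≈ 0.0769.
So 0.05 ≤ p < 0.10.

0.05 ≤ p < 0.10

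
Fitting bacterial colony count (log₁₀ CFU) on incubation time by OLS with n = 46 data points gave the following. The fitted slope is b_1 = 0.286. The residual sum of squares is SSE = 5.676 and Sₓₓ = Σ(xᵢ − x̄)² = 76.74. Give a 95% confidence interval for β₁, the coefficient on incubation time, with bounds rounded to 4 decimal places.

(0.2034, 0.3686)

MSE = SSE/(n − 2) = 5.676/44 = 0.129.
SE(b_1) = √(MSE/Sₓₓ) = √(0.129/76.74) = 0.041.
df = n − 2 = 44.
t* = t_{0.025, 44} = 2.015368.
Margin = t* × SE = 2.015368 × 0.041 = 0.082630.
CI: 0.286 ± 0.082630 → (0.2034, 0.3686).
With 95% confidence, each one-unit increase in incubation time is associated with a change of between 0.2034 and 0.3686 log₁₀ CFU in bacterial colony count.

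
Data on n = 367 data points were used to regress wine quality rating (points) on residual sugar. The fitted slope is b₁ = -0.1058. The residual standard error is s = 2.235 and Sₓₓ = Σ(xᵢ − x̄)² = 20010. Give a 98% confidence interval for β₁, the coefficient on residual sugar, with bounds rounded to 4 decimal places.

SE(b₁) = s/√Sₓₓ = 2.235/√20010 = 0.0157999.
df = n − 2 = 365.
t* = t_{0.01, 365} = 2.336608.
Margin = t* × SE = 2.336608 × 0.0157999 = 0.036918.
CI: -0.1058 ± 0.036918 → (-0.1427, -0.0689).
With 98% confidence, each one-unit increase in residual sugar is associated with a change of between -0.1427 and -0.0689 points in wine quality rating.

(-0.1427, -0.0689)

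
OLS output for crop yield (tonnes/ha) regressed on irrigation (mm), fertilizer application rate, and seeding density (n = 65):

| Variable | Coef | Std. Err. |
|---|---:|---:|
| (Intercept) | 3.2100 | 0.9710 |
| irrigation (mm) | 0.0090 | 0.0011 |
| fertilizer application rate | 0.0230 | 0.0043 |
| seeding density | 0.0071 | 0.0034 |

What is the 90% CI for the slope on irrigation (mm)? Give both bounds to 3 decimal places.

Read off: b = 0.0090, SE = 0.0011 for irrigation (mm).
df = n − k − 1 = 65 − 3 − 1 = 61.
t* = t_{0.05, 61} = 1.670219.
Margin = t* × SE = 1.670219 × 0.0011 = 0.00184.
CI: 0.0090 ± 0.00184 → (0.007, 0.011).

(0.007, 0.011)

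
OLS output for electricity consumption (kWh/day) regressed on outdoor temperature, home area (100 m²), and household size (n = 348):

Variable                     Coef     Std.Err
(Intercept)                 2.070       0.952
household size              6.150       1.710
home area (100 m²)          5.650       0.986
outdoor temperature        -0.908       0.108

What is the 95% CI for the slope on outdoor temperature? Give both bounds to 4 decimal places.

(-1.1204, -0.6956)

Read off: b = -0.908, SE = 0.108 for outdoor temperature.
df = n − k − 1 = 348 − 3 − 1 = 344.
t* = t_{0.025, 344} = 1.966884.
Margin = t* × SE = 1.966884 × 0.108 = 0.212423.
CI: -0.908 ± 0.212423 → (-1.1204, -0.6956).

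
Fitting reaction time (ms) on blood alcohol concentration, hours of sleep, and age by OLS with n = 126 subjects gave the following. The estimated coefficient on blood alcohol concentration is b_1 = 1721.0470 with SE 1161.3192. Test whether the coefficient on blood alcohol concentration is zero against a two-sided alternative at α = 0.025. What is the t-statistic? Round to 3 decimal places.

H₀: β₁ = 0 vs H₁: β₁ ≠ 0.
t = (b_1 − β₁⁰)/SE = 1721.0470 / 1161.3192 = 1.482.
df = n − k − 1 = 126 − 3 − 1 = 122.
Two-sided p ≈ 0.1409, which is ≥ 0.025, so fail to reject H₀.
The data do not give significant evidence of an association between blood alcohol concentration and reaction time, after adjusting for the other predictors.

t = 1.482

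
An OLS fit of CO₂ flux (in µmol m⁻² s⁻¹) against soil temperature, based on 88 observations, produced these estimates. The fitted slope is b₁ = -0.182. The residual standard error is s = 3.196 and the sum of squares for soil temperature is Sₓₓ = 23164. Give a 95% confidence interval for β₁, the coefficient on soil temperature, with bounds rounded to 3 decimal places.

SE(b₁) = s/√Sₓₓ = 3.196/√23164 = 0.0209991.
df = n − 2 = 86.
t* = t_{0.025, 86} = 1.987934.
Margin = t* × SE = 1.987934 × 0.0209991 = 0.04174.
CI: -0.182 ± 0.04174 → (-0.224, -0.140).
With 95% confidence, each one-unit increase in soil temperature is associated with a change of between -0.224 and -0.140 µmol m⁻² s⁻¹ in CO₂ flux.

(-0.224, -0.140)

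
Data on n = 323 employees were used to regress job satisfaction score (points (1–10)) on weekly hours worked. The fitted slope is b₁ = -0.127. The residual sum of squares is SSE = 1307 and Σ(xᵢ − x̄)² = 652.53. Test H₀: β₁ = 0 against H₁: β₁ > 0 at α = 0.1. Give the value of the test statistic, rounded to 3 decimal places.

t = -1.608

MSE = SSE/(n − 2) = 1307/321 = 4.07165.
SE(b₁) = √(MSE/Sₓₓ) = √(4.07165/652.53) = 0.0789924.
t = -0.127 / 0.0789924 = -1.608.
df = n − 2 = 321.
One-sided p ≈ 0.9456, which is ≥ 0.1, so fail to reject H₀.
The data do not give significant evidence that the true slope on weekly hours worked is positive.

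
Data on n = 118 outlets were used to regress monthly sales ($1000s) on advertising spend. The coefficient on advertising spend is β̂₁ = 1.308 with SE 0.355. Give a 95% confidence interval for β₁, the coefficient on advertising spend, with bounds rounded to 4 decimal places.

(0.6049, 2.0111)

df = n − 2 = 118 − 2 = 116.
t* = t_{0.025, 116} = 1.980626.
Margin = t* × SE = 1.980626 × 0.355 = 0.703122.
CI: 1.308 ± 0.703122 → (0.6049, 2.0111).
With 95% confidence, each one-unit increase in advertising spend is associated with a change of between 0.6049 and 2.0111 $1000s in monthly sales.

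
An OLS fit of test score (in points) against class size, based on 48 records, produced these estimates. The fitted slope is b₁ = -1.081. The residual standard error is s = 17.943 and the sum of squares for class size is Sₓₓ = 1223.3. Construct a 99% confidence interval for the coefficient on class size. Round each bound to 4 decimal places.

(-2.4595, 0.2975)

SE(b₁) = s/√Sₓₓ = 17.943/√1223.3 = 0.513013.
df = n − 2 = 46.
t* = t_{0.005, 46} = 2.687013.
Margin = t* × SE = 2.687013 × 0.513013 = 1.378473.
CI: -1.081 ± 1.378473 → (-2.4595, 0.2975).
With 99% confidence, each one-unit increase in class size is associated with a change of between -2.4595 and 0.2975 points in test score.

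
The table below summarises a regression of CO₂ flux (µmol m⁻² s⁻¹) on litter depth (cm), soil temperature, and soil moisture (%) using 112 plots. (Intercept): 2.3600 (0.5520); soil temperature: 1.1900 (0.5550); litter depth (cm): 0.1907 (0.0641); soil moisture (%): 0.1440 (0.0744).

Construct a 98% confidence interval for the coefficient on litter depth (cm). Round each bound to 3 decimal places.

Read off: b = 0.1907, SE = 0.0641 for litter depth (cm).
df = n − k − 1 = 112 − 3 − 1 = 108.
t* = t_{0.01, 108} = 2.361372.
Margin = t* × SE = 2.361372 × 0.0641 = 0.15136.
CI: 0.1907 ± 0.15136 → (0.039, 0.342).

(0.039, 0.342)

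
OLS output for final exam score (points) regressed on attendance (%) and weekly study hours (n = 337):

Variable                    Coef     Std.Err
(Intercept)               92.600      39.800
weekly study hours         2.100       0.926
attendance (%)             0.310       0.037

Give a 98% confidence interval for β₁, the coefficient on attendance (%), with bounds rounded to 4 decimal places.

Read off: b = 0.310, SE = 0.037 for attendance (%).
df = n − k − 1 = 337 − 2 − 1 = 334.
t* = t_{0.01, 334} = 2.337564.
Margin = t* × SE = 2.337564 × 0.037 = 0.086490.
CI: 0.310 ± 0.086490 → (0.2235, 0.3965).

(0.2235, 0.3965)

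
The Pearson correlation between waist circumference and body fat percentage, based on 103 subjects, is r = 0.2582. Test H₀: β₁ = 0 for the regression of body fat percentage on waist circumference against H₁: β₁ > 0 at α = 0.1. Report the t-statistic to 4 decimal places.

t = r·√(n − 2)/√(1 − r²) = 0.2582·√101/√0.933333 = 2.6860.
df = n − 2 = 101.
One-sided p ≈ 0.0042, which is < 0.1, so reject H₀.
There is evidence of a linear association between waist circumference and body fat percentage.

t = 2.6860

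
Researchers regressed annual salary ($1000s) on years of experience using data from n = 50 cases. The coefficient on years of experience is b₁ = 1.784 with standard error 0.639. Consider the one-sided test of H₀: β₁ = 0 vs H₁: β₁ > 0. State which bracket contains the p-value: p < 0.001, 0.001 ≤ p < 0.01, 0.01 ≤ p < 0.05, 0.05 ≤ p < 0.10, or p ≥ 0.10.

0.001 ≤ p < 0.01

t = 1.784 / 0.639 = 2.792.
df = n − 2 = 50 − 2 = 48.
One-sided p = P(T_{48} > t) ≈ 0.0038.
So 0.001 ≤ p < 0.01.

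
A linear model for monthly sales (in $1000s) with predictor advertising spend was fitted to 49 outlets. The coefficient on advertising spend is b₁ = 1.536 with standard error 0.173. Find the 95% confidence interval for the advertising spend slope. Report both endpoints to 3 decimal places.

(1.188, 1.884)

df = n − 2 = 49 − 2 = 47.
t* = t_{0.025, 47} = 2.011741.
Margin = t* × SE = 2.011741 × 0.173 = 0.34803.
CI: 1.536 ± 0.34803 → (1.188, 1.884).
With 95% confidence, each one-unit increase in advertising spend is associated with a change of between 1.188 and 1.884 $1000s in monthly sales.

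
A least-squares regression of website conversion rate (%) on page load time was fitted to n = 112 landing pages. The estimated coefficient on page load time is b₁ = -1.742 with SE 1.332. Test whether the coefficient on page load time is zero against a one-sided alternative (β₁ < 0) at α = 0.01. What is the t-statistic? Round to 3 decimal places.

H₀: β₁ = 0 vs H₁: β₁ < 0.
t = (b₁ − β₁⁰)/SE = -1.742 / 1.332 = -1.308.
df = n − 2 = 112 − 2 = 110.
One-sided p ≈ 0.0968, which is ≥ 0.01, so fail to reject H₀.
The data do not give significant evidence that the true slope on page load time is negative.

t = -1.308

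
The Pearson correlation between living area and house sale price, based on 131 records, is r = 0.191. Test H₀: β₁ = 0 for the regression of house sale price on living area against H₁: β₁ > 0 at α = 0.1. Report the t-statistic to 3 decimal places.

t = 2.210

t = r·√(n − 2)/√(1 − r²) = 0.191·√129/√0.963519 = 2.210.
df = n − 2 = 129.
One-sided p ≈ 0.0144, which is < 0.1, so reject H₀.
There is evidence of a linear association between living area and house sale price.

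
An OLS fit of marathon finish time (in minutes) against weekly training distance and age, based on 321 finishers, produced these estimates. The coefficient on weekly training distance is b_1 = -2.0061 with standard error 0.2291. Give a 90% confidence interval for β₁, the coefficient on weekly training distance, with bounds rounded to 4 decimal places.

(-2.3840, -1.6282)

df = n − k − 1 = 321 − 2 − 1 = 318.
t* = t_{0.05, 318} = 1.649659.
Margin = t* × SE = 1.649659 × 0.2291 = 0.377937.
CI: -2.0061 ± 0.377937 → (-2.3840, -1.6282).
With 90% confidence, each one-unit increase in weekly training distance is associated with a change of between -2.3840 and -1.6282 minutes in marathon finish time, holding the other predictors fixed.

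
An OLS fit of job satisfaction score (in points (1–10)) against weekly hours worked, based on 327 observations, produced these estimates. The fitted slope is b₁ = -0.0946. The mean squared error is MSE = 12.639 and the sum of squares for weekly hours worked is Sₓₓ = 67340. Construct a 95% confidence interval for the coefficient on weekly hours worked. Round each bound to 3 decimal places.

(-0.122, -0.068)

SE(b₁) = √(MSE/Sₓₓ) = √(12.639/67340) = 0.0137.
df = n − 2 = 325.
t* = t_{0.025, 325} = 1.96729.
Margin = t* × SE = 1.96729 × 0.0137 = 0.02695.
CI: -0.0946 ± 0.02695 → (-0.122, -0.068).
With 95% confidence, each one-unit increase in weekly hours worked is associated with a change of between -0.122 and -0.068 points (1–10) in job satisfaction score.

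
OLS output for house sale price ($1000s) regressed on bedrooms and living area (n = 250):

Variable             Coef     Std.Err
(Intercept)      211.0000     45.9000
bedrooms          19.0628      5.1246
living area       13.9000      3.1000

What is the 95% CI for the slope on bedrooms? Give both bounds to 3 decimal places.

Read off: b = 19.0628, SE = 5.1246 for bedrooms.
df = n − k − 1 = 250 − 2 − 1 = 247.
t* = t_{0.025, 247} = 1.969615.
Margin = t* × SE = 1.969615 × 5.1246 = 10.09349.
CI: 19.0628 ± 10.09349 → (8.969, 29.156).

(8.969, 29.156)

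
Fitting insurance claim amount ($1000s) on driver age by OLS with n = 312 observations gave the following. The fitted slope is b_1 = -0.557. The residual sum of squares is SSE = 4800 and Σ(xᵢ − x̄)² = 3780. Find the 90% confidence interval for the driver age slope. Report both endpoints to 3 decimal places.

(-0.663, -0.451)

MSE = SSE/(n − 2) = 4800/310 = 15.4839.
SE(b_1) = √(MSE/Sₓₓ) = √(15.4839/3780) = 0.064002.
df = n − 2 = 310.
t* = t_{0.05, 310} = 1.649784.
Margin = t* × SE = 1.649784 × 0.064002 = 0.10559.
CI: -0.557 ± 0.10559 → (-0.663, -0.451).
With 90% confidence, each one-unit increase in driver age is associated with a change of between -0.663 and -0.451 $1000s in insurance claim amount.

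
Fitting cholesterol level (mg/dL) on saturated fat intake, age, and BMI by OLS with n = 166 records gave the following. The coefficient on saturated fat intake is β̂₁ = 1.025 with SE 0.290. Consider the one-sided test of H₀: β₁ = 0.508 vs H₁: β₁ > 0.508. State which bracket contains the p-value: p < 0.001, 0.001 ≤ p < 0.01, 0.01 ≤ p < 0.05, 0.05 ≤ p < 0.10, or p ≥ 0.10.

t = (1.025 − 0.508) / 0.290 = 1.783.
df = n − k − 1 = 166 − 3 − 1 = 162.
One-sided p = P(T_{162} > t) ≈ 0.0382.
So 0.01 ≤ p < 0.05.

0.01 ≤ p < 0.05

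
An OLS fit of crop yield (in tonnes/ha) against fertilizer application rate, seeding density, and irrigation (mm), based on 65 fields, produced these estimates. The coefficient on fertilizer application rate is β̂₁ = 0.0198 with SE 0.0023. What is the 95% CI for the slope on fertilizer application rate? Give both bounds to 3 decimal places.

(0.015, 0.024)

df = n − k − 1 = 65 − 3 − 1 = 61.
t* = t_{0.025, 61} = 1.999624.
Margin = t* × SE = 1.999624 × 0.0023 = 0.00460.
CI: 0.0198 ± 0.00460 → (0.015, 0.024).
With 95% confidence, each one-unit increase in fertilizer application rate is associated with a change of between 0.015 and 0.024 tonnes/ha in crop yield, holding the other predictors fixed.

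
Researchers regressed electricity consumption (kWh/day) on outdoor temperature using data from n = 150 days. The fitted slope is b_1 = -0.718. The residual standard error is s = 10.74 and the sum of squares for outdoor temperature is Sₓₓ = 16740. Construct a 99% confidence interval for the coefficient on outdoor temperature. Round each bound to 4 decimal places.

(-0.9346, -0.5014)

SE(b_1) = s/√Sₓₓ = 10.74/√16740 = 0.0830093.
df = n − 2 = 148.
t* = t_{0.005, 148} = 2.609456.
Margin = t* × SE = 2.609456 × 0.0830093 = 0.216609.
CI: -0.718 ± 0.216609 → (-0.9346, -0.5014).
With 99% confidence, each one-unit increase in outdoor temperature is associated with a change of between -0.9346 and -0.5014 kWh/day in electricity consumption.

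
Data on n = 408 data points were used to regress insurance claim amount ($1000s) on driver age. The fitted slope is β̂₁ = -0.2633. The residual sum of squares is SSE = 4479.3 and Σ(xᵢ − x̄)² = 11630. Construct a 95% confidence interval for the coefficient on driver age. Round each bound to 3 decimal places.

(-0.324, -0.203)

MSE = SSE/(n − 2) = 4479.3/406 = 11.0328.
SE(β̂₁) = √(MSE/Sₓₓ) = √(11.0328/11630) = 0.0308001.
df = n − 2 = 406.
t* = t_{0.025, 406} = 1.965824.
Margin = t* × SE = 1.965824 × 0.0308001 = 0.06055.
CI: -0.2633 ± 0.06055 → (-0.324, -0.203).
With 95% confidence, each one-unit increase in driver age is associated with a change of between -0.324 and -0.203 $1000s in insurance claim amount.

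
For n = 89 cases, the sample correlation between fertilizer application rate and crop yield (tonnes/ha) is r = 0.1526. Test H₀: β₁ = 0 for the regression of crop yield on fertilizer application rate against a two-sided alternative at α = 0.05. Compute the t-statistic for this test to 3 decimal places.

t = r·√(n − 2)/√(1 − r²) = 0.1526·√87/√0.976713 = 1.440.
df = n − 2 = 87.
Two-sided p ≈ 0.1534, which is ≥ 0.05, so fail to reject H₀.
The data do not give significant evidence of a linear association between fertilizer application rate and crop yield.

t = 1.440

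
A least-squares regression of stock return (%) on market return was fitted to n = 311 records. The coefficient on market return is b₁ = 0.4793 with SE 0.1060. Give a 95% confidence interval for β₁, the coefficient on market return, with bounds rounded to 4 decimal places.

df = n − 2 = 311 − 2 = 309.
t* = t_{0.025, 309} = 1.967671.
Margin = t* × SE = 1.967671 × 0.1060 = 0.208573.
CI: 0.4793 ± 0.208573 → (0.2707, 0.6879).
With 95% confidence, each one-unit increase in market return is associated with a change of between 0.2707 and 0.6879 % in stock return.

(0.2707, 0.6879)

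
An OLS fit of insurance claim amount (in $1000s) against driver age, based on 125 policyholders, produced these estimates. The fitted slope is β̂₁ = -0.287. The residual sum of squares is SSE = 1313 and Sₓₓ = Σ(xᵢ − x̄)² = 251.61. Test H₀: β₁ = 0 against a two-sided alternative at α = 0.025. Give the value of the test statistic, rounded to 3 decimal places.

MSE = SSE/(n − 2) = 1313/123 = 10.6748.
SE(β̂₁) = √(MSE/Sₓₓ) = √(10.6748/251.61) = 0.205976.
t = -0.287 / 0.205976 = -1.393.
df = n − 2 = 123.
Two-sided p ≈ 0.1660, which is ≥ 0.025, so fail to reject H₀.
The data do not give significant evidence of an association between driver age and insurance claim amount.

t = -1.393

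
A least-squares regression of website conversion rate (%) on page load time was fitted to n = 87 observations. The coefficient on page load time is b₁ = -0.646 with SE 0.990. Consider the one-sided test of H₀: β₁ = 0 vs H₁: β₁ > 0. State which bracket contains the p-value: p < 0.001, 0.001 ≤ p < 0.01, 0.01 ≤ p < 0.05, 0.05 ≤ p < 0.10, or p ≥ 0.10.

p ≥ 0.10

t = -0.646 / 0.990 = -0.653.
df = n − 2 = 87 − 2 = 85.
One-sided p = P(T_{85} > t) ≈ 0.7421.
So p ≥ 0.10.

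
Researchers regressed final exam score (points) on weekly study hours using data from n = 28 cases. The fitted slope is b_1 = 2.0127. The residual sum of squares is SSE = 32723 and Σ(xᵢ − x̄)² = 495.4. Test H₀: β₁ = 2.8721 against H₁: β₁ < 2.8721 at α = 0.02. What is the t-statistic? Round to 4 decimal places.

t = -0.5392

MSE = SSE/(n − 2) = 32723/26 = 1258.58.
SE(b_1) = √(MSE/Sₓₓ) = √(1258.58/495.4) = 1.5939.
t = (2.0127 − 2.8721) / 1.5939 = -0.5392.
df = n − 2 = 26.
One-sided p ≈ 0.2972, which is ≥ 0.02, so fail to reject H₀.
The data do not give significant evidence that the true slope on weekly study hours is below 2.8721 points per unit.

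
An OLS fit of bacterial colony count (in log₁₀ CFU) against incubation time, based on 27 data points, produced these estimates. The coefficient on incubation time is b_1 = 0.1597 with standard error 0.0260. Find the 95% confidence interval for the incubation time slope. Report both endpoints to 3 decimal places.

(0.106, 0.213)

df = n − 2 = 27 − 2 = 25.
t* = t_{0.025, 25} = 2.059539.
Margin = t* × SE = 2.059539 × 0.0260 = 0.05355.
CI: 0.1597 ± 0.05355 → (0.106, 0.213).
With 95% confidence, each one-unit increase in incubation time is associated with a change of between 0.106 and 0.213 log₁₀ CFU in bacterial colony count.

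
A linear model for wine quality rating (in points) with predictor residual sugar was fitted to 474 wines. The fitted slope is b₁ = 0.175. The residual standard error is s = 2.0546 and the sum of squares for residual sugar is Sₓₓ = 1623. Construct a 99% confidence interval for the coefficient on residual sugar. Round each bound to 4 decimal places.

(0.0431, 0.3069)

SE(b₁) = s/√Sₓₓ = 2.0546/√1623 = 0.0509997.
df = n − 2 = 472.
t* = t_{0.005, 472} = 2.586285.
Margin = t* × SE = 2.586285 × 0.0509997 = 0.131900.
CI: 0.175 ± 0.131900 → (0.0431, 0.3069).
With 99% confidence, each one-unit increase in residual sugar is associated with a change of between 0.0431 and 0.3069 points in wine quality rating.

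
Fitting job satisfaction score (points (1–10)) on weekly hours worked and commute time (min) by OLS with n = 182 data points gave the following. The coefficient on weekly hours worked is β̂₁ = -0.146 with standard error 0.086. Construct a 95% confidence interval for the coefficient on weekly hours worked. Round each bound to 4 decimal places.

(-0.3157, 0.0237)

df = n − k − 1 = 182 − 2 − 1 = 179.
t* = t_{0.025, 179} = 1.973305.
Margin = t* × SE = 1.973305 × 0.086 = 0.169704.
CI: -0.146 ± 0.169704 → (-0.3157, 0.0237).
With 95% confidence, each one-unit increase in weekly hours worked is associated with a change of between -0.3157 and 0.0237 points (1–10) in job satisfaction score, holding the other predictors fixed.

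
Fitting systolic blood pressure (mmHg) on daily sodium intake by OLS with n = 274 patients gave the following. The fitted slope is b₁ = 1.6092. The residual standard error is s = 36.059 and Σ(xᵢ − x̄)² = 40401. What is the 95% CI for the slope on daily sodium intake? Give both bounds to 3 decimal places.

(1.256, 1.962)

SE(b₁) = s/√Sₓₓ = 36.059/√40401 = 0.179398.
df = n − 2 = 272.
t* = t_{0.025, 272} = 1.968724.
Margin = t* × SE = 1.968724 × 0.179398 = 0.35319.
CI: 1.6092 ± 0.35319 → (1.256, 1.962).
With 95% confidence, each one-unit increase in daily sodium intake is associated with a change of between 1.256 and 1.962 mmHg in systolic blood pressure.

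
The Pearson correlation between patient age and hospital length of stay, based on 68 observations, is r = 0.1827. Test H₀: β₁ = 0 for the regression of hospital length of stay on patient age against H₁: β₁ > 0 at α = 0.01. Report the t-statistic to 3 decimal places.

t = 1.510

t = r·√(n − 2)/√(1 − r²) = 0.1827·√66/√0.966621 = 1.510.
df = n − 2 = 66.
One-sided p ≈ 0.0680, which is ≥ 0.01, so fail to reject H₀.
The data do not give significant evidence of a linear association between patient age and hospital length of stay.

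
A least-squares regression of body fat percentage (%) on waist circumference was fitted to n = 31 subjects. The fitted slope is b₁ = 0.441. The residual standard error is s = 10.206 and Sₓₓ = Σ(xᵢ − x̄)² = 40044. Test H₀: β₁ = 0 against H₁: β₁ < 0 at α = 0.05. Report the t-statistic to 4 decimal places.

SE(b₁) = s/√Sₓₓ = 10.206/√40044 = 0.051002.
t = 0.441 / 0.051002 = 8.6467.
df = n − 2 = 29.
One-sided p ≈ 1.0000, which is ≥ 0.05, so fail to reject H₀.
The data do not give significant evidence that the true slope on waist circumference is negative.

t = 8.6467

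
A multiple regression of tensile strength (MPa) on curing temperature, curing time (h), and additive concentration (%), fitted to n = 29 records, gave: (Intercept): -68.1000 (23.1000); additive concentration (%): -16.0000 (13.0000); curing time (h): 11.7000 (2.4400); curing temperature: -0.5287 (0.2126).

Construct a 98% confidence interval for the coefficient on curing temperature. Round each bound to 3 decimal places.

(-1.057, 0.000)

Read off: b = -0.5287, SE = 0.2126 for curing temperature.
df = n − k − 1 = 29 − 3 − 1 = 25.
t* = t_{0.01, 25} = 2.485107.
Margin = t* × SE = 2.485107 × 0.2126 = 0.52833.
CI: -0.5287 ± 0.52833 → (-1.057, 0.000).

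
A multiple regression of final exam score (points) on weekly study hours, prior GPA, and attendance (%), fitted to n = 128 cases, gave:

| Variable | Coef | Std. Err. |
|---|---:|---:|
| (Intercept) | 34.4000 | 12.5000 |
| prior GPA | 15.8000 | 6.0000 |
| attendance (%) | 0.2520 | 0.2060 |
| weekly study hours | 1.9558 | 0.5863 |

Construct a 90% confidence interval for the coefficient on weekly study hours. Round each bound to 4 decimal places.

(0.9842, 2.9274)

Read off: b = 1.9558, SE = 0.5863 for weekly study hours.
df = n − k − 1 = 128 − 3 − 1 = 124.
t* = t_{0.05, 124} = 1.657235.
Margin = t* × SE = 1.657235 × 0.5863 = 0.971637.
CI: 1.9558 ± 0.971637 → (0.9842, 2.9274).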